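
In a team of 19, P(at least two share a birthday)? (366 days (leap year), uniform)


P(all different) = Π(366-i)/366 for i=0..18
= 0.621705
P(match) = 1 - 0.621705 = 0.378295

P ≈ 0.3783 ≈ 37.83%


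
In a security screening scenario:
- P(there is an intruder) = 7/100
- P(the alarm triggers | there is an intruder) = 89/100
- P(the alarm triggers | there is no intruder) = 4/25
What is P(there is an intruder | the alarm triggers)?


Using Bayes' theorem:
P(A|B) = P(B|A)·P(A) / P(B)

P(the alarm triggers) = 89/100 × 7/100 + 4/25 × 93/100
= 623/10000 + 93/625 = 2111/10000

P(there is an intruder|the alarm triggers) = (623/10000) / (2111/10000) = 623/2111

P(there is an intruder|the alarm triggers) = 623/2111 ≈ 29.51%


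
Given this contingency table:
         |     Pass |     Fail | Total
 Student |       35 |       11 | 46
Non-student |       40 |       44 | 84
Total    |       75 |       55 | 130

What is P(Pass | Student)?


P(Pass | Student) = 35/(35+11) = 35/46

P(Pass|Student) = 35/46 ≈ 76.09%


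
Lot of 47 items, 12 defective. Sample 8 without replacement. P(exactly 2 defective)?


Hypergeometric: C(12,2)×C(35,6)/C(47,8)
= 66×1623160/314457495 = 649264/1905803

P(X=2) = 649264/1905803 ≈ 34.07%


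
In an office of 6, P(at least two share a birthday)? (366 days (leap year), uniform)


P(all different) = Π(366-i)/366 for i=0..5
= 0.959646
P(match) = 1 - 0.959646 = 0.040354

P ≈ 0.0404 ≈ 4.04%


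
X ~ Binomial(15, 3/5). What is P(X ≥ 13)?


P(X ≥ 13) = Σ P(X=i) for i=13..15
P(X=13) = 133923132/6103515625
P(X=14) = 28697814/6103515625
P(X=15) = 14348907/30517578125
Sum = 827453637/30517578125

P(X ≥ 13) = 827453637/30517578125 ≈ 2.71%


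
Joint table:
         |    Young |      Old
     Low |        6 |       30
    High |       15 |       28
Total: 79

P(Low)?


P(Low) = (6+30)/79 = 36/79

P(Low) = 36/79 ≈ 45.57%


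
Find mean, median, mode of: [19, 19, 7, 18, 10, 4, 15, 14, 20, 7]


Sorted: [4, 7, 7, 10, 14, 15, 18, 19, 19, 20]
Mean = 133/10
Median = 29/2
Freq: {19: 2, 7: 2, 18: 1, 10: 1, 4: 1, 15: 1, 14: 1, 20: 1}
Mode: [7, 19]

Mean=133/10, Median=29/2, Mode=[7, 19]


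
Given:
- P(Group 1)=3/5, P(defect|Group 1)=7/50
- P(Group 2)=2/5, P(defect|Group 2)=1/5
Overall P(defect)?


P(B) = Σ P(B|Aᵢ)×P(Aᵢ)
  7/50×3/5 = 21/250
  1/5×2/5 = 2/25
Sum = 41/250

P(defect) = 41/250 ≈ 16.40%


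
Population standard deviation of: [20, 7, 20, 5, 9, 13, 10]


Mean = 84/7 = 12
  (20-12)²=64
  (7-12)²=25
  (20-12)²=64
  (5-12)²=49
  (9-12)²=9
  (13-12)²=1
  (10-12)²=4
Σ(x-μ)² = 216
σ² = 216/7

σ = √(216/7) ≈ 5.5549


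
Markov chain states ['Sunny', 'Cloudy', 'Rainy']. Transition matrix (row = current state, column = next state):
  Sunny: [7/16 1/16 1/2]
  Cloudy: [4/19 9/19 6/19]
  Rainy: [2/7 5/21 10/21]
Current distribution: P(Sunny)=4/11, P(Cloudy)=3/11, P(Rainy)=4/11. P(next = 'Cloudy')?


P(next=Cloudy) = Σᵢ P(now=i)×P(i→Cloudy)
= 4/11×1/16 + 3/11×9/19 + 4/11×5/21
= 1/44 + 27/209 + 20/231 = 4187/17556

P = 4187/17556 ≈ 0.2385


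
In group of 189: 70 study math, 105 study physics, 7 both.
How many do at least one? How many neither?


|A∪B| = 70+105-7 = 168
Neither = 189-168 = 21

At least one: 168; Neither: 21


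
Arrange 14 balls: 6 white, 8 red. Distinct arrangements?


14!/(6!×8!) = 3003

3003


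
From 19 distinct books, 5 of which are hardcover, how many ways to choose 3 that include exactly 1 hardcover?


Choose 1 of the 5 hardcovers and 2 of the other 14 books:
C(5,1)×C(14,2) = 5×91 = 455

455


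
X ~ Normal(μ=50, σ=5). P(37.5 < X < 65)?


z₁=(37.5-50)/5=-2.5, z₂=(65-50)/5=3.0
P = Φ(3.0) - Φ(-2.5) = 0.998650 - 0.006210 = 0.992440 ≈ 0.9924

P(37.5 < X < 65) ≈ 0.9924


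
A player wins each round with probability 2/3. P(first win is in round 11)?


Geometric: P(X=11) = (1-p)^(k-1)×p = (1/3)^10×2/3 = 2/177147

P(X=11) = 2/177147 ≈ 0.00%


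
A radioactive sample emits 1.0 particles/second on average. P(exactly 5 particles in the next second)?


Poisson(λ=1.0): P(X=5) = e^(-λ)×λ^k/k!
= e^(-1.0) × 1.0^5 / 5!
≈ 0.3678794412 × 1 / 120 ≈ 0.003066

P(X=5) ≈ 0.003066 ≈ 0.31%


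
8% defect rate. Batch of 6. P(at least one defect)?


P(all good) = (23/25)^6 = 148035889/244140625
P(≥1 defect) = 96104736/244140625

P = 96104736/244140625 ≈ 39.36%


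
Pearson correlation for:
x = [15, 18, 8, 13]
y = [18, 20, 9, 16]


n=4, Σx=54, Σy=63, Σxy=910, Σx²=782, Σy²=1061
r = (4×910 - 54×63)/√((4×782 - 54²)(4×1061 - 63²))
= 238/√(212×275) = 238/√58300 ≈ 238/241.4539 ≈ 0.9857

r ≈ 0.9857


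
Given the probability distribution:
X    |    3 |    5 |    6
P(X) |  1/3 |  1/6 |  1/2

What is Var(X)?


E[X] = 29/6
E[X²] = 151/6
Var(X) = E[X²] - (E[X])² = 151/6 - 841/36 = 65/36

Var(X) = 65/36 ≈ 1.8056


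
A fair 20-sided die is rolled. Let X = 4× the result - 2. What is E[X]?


E[die] = (1+20)/2 = 21/2
E[X] = 4×21/2 - 2 = 40

E[X] = 40


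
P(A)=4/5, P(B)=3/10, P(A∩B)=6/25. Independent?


P(A)×P(B) = 6/25
P(A∩B) = 6/25
Equal ✓ → Independent

Yes, independent


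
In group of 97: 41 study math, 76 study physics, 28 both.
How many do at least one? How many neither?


|A∪B| = 41+76-28 = 89
Neither = 97-89 = 8

At least one: 89; Neither: 8


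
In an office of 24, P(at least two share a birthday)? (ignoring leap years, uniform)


P(all different) = Π(365-i)/365 for i=0..23
= 0.461656
P(match) = 1 - 0.461656 = 0.538344

P ≈ 0.5383 ≈ 53.83%


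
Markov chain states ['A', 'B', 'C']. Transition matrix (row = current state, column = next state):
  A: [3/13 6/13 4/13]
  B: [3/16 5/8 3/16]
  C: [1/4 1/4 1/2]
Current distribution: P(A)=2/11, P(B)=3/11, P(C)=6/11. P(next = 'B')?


P(next=B) = Σᵢ P(now=i)×P(i→B)
= 2/11×6/13 + 3/11×5/8 + 6/11×1/4
= 12/143 + 15/88 + 3/22 = 447/1144

P = 447/1144 ≈ 0.3907


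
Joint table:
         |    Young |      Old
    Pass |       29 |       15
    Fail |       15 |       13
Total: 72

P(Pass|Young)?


P(Pass|Young) = 29/(29+15) = 29/44

P = 29/44 ≈ 65.91%


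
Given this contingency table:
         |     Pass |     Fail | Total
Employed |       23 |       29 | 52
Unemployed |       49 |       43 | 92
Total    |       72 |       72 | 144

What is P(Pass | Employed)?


P(Pass | Employed) = 23/(23+29) = 23/52

P(Pass|Employed) = 23/52 ≈ 44.23%


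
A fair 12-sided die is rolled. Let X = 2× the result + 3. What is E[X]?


E[die] = (1+12)/2 = 13/2
E[X] = 2×13/2 + 3 = 16

E[X] = 16


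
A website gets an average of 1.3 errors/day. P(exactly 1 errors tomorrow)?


Poisson(λ=1.3): P(X=1) = e^(-λ)×λ^k/k!
= e^(-1.3) × 1.3^1 / 1!
≈ 0.272531793 × 1.3 / 1 ≈ 0.354291

P(X=1) ≈ 0.354291 ≈ 35.43%


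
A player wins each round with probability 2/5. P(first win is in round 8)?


Geometric: P(X=8) = (1-p)^(k-1)×p = (3/5)^7×2/5 = 4374/390625

P(X=8) = 4374/390625 ≈ 1.12%


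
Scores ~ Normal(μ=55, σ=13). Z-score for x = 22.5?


z = (x - μ)/σ = (22.5 - 55)/13 = -2.5

z = -2.5


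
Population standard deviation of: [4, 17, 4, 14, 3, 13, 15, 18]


Mean = 88/8 = 11
  (4-11)²=49
  (17-11)²=36
  (4-11)²=49
  (14-11)²=9
  (3-11)²=64
  (13-11)²=4
  (15-11)²=16
  (18-11)²=49
Σ(x-μ)² = 276
σ² = 276/8 = 69/2

σ = √(69/2) ≈ 5.8737


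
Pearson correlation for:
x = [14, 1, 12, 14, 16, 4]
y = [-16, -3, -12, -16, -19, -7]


n=6, Σx=61, Σy=-73, Σxy=-927, Σx²=809, Σy²=1075
r = (6×(-927) - 61×(-73))/√((6×809 - 61²)(6×1075 - (-73)²))
= -1109/√(1133×1121) = -1109/√1270093 ≈ -1109/1126.9840 ≈ -0.9840

r ≈ -0.9840


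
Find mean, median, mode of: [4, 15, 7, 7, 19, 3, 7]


Sorted: [3, 4, 7, 7, 7, 15, 19]
Mean = 62/7
Median = 7
Freq: {4: 1, 15: 1, 7: 3, 19: 1, 3: 1}
Mode: [7]

Mean=62/7, Median=7, Mode=7


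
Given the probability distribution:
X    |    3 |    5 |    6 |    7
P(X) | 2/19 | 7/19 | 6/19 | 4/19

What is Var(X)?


E[X] = 105/19
E[X²] = 605/19
Var(X) = E[X²] - (E[X])² = 605/19 - 11025/361 = 470/361

Var(X) = 470/361 ≈ 1.3019


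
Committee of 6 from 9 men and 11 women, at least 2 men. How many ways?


Count by #men:
  2M,4W: C(9,2)×C(11,4)=11880
  3M,3W: C(9,3)×C(11,3)=13860
  4M,2W: C(9,4)×C(11,2)=6930
  5M,1W: C(9,5)×C(11,1)=1386
  6M,0W: C(9,6)×C(11,0)=84
Total = 34140

34140


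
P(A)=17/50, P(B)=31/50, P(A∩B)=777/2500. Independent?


P(A)×P(B) = 527/2500
P(A∩B) = 777/2500
Not equal → NOT independent

No, not independent


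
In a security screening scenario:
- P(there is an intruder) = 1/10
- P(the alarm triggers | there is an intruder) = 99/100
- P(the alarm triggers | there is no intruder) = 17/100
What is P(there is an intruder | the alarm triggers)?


Using Bayes' theorem:
P(A|B) = P(B|A)·P(A) / P(B)

P(the alarm triggers) = 99/100 × 1/10 + 17/100 × 9/10
= 99/1000 + 153/1000 = 63/250

P(there is an intruder|the alarm triggers) = (99/1000) / (63/250) = 11/28

P(there is an intruder|the alarm triggers) = 11/28 ≈ 39.29%


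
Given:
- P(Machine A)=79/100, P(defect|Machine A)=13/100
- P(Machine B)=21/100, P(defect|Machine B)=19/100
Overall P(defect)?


P(B) = Σ P(B|Aᵢ)×P(Aᵢ)
  13/100×79/100 = 1027/10000
  19/100×21/100 = 399/10000
Sum = 713/5000

P(defect) = 713/5000 ≈ 14.26%


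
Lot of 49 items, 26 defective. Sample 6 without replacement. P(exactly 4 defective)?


Hypergeometric: C(26,4)×C(23,2)/C(49,6)
= 14950×253/13983816 = 7475/27636

P(X=4) = 7475/27636 ≈ 27.05%


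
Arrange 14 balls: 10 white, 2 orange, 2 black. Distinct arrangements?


14!/(10!×2!×2!) = 6006

6006


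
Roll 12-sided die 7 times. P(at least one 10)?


P(no 10)^7 = (11/12)^7 = 19487171/35831808
P(≥1) = 1 - 19487171/35831808 = 16344637/35831808

P = 16344637/35831808 ≈ 45.61%


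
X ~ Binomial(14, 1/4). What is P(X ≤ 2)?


P(X ≤ 2) = Σ P(X=i) for i=0..2
P(X=0) = 4782969/268435456
P(X=1) = 11160261/134217728
P(X=2) = 48361131/268435456
Sum = 37732311/134217728

P(X ≤ 2) = 37732311/134217728 ≈ 28.11%


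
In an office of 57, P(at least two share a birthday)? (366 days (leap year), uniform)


P(all different) = Π(366-i)/366 for i=0..56
= 0.010010
P(match) = 1 - 0.010010 = 0.989990

P ≈ 0.9900 ≈ 99.00%


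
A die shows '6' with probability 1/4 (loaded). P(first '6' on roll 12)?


Geometric: P(X=12) = (1-p)^(k-1)×p = (3/4)^11×1/4 = 177147/16777216

P(X=12) = 177147/16777216 ≈ 1.06%


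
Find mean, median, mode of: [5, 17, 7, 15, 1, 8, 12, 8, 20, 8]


Sorted: [1, 5, 7, 8, 8, 8, 12, 15, 17, 20]
Mean = 101/10
Median = 8
Freq: {5: 1, 17: 1, 7: 1, 15: 1, 1: 1, 8: 3, 12: 1, 20: 1}
Mode: [8]

Mean=101/10, Median=8, Mode=8


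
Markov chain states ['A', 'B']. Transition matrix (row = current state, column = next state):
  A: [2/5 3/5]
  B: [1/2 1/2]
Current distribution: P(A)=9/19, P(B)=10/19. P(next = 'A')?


P(next=A) = Σᵢ P(now=i)×P(i→A)
= 9/19×2/5 + 10/19×1/2
= 18/95 + 5/19 = 43/95

P = 43/95 ≈ 0.4526


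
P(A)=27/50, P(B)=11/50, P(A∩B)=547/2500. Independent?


P(A)×P(B) = 297/2500
P(A∩B) = 547/2500
Not equal → NOT independent

No, not independent


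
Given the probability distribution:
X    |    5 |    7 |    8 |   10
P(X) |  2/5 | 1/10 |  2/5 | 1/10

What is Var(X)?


E[X] = 69/10
E[X²] = 101/2
Var(X) = E[X²] - (E[X])² = 101/2 - 4761/100 = 289/100

Var(X) = 289/100 ≈ 2.8900


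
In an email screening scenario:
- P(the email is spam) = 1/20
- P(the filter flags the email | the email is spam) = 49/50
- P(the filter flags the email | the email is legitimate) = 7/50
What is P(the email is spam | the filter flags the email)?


Using Bayes' theorem:
P(A|B) = P(B|A)·P(A) / P(B)

P(the filter flags the email) = 49/50 × 1/20 + 7/50 × 19/20
= 49/1000 + 133/1000 = 91/500

P(the email is spam|the filter flags the email) = (49/1000) / (91/500) = 7/26

P(the email is spam|the filter flags the email) = 7/26 ≈ 26.92%


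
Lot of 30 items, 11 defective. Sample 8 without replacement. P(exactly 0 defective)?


Hypergeometric: C(11,0)×C(19,8)/C(30,8)
= 1×75582/5852925 = 646/50025

P(X=0) = 646/50025 ≈ 1.29%


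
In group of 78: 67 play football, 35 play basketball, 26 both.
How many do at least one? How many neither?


|A∪B| = 67+35-26 = 76
Neither = 78-76 = 2

At least one: 76; Neither: 2


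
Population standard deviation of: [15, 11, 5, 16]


Mean = 47/4
  (15-47/4)²=169/16
  (11-47/4)²=9/16
  (5-47/4)²=729/16
  (16-47/4)²=289/16
Σ(x-μ)² = 299/4
σ² = (299/4)/4 = 299/16

σ = √(299/16) ≈ 4.3229


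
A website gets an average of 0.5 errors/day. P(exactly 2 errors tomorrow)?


Poisson(λ=0.5): P(X=2) = e^(-λ)×λ^k/k!
= e^(-0.5) × 0.5^2 / 2!
≈ 0.6065306597 × 0.25 / 2 ≈ 0.075816

P(X=2) ≈ 0.075816 ≈ 7.58%


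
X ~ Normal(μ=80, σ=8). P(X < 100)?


z = (100-80)/8 = 2.5
P(Z < 2.5) = 0.9938

P(X < 100) ≈ 0.9938


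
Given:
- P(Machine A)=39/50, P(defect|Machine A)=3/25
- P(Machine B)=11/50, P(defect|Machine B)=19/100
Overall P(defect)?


P(B) = Σ P(B|Aᵢ)×P(Aᵢ)
  3/25×39/50 = 117/1250
  19/100×11/50 = 209/5000
Sum = 677/5000

P(defect) = 677/5000 ≈ 13.54%


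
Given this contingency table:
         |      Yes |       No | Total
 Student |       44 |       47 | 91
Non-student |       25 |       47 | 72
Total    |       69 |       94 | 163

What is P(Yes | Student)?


P(Yes | Student) = 44/(44+47) = 44/91

P(Yes|Student) = 44/91 ≈ 48.35%


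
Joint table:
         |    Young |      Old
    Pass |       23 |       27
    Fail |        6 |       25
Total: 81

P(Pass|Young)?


P(Pass|Young) = 23/(23+6) = 23/29

P = 23/29 ≈ 79.31%


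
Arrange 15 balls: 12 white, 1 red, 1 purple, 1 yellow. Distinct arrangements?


15!/(12!×1!×1!×1!) = 2730

2730


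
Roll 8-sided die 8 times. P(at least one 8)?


P(no 8)^8 = (7/8)^8 = 5764801/16777216
P(≥1) = 1 - 5764801/16777216 = 11012415/16777216

P = 11012415/16777216 ≈ 65.64%


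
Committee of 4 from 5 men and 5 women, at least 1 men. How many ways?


Count by #men:
  1M,3W: C(5,1)×C(5,3)=50
  2M,2W: C(5,2)×C(5,2)=100
  3M,1W: C(5,3)×C(5,1)=50
  4M,0W: C(5,4)×C(5,0)=5
Total = 205

205


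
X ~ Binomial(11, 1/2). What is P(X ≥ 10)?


P(X ≥ 10) = Σ P(X=i) for i=10..11
P(X=10) = 11/2048
P(X=11) = 1/2048
Sum = 3/512

P(X ≥ 10) = 3/512 ≈ 0.59%


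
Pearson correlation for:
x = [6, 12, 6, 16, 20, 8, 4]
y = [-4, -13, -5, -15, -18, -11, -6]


n=7, Σx=72, Σy=-72, Σxy=-922, Σx²=952, Σy²=916
r = (7×(-922) - 72×(-72))/√((7×952 - 72²)(7×916 - (-72)²))
= -1270/√(1480×1228) = -1270/√1817440 ≈ -1270/1348.1246 ≈ -0.9420

r ≈ -0.9420


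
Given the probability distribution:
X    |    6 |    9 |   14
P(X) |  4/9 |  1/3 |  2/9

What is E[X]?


E[X] = Σ x·P(X=x)
= (6)×(4/9) + (9)×(1/3) + (14)×(2/9)
= 79/9

E[X] = 79/9


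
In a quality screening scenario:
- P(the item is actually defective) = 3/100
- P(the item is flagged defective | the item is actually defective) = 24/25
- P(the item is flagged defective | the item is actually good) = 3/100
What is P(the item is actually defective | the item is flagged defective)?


Using Bayes' theorem:
P(A|B) = P(B|A)·P(A) / P(B)

P(the item is flagged defective) = 24/25 × 3/100 + 3/100 × 97/100
= 18/625 + 291/10000 = 579/10000

P(the item is actually defective|the item is flagged defective) = (18/625) / (579/10000) = 96/193

P(the item is actually defective|the item is flagged defective) = 96/193 ≈ 49.74%


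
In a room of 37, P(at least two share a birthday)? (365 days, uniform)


P(all different) = Π(365-i)/365 for i=0..36
= 0.151266
P(match) = 1 - 0.151266 = 0.848734

P ≈ 0.8487 ≈ 84.87%


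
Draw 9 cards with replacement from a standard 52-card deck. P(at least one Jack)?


P(not a Jack) = 48/52 = 12/13
P(none in 9 draws) = (12/13)^9 = 5159780352/10604499373
P(≥1 Jack) = 1 - 5159780352/10604499373 = 5444719021/10604499373

P = 5444719021/10604499373 ≈ 51.34%


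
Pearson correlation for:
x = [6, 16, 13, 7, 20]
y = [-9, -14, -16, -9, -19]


n=5, Σx=62, Σy=-67, Σxy=-929, Σx²=910, Σy²=975
r = (5×(-929) - 62×(-67))/√((5×910 - 62²)(5×975 - (-67)²))
= -491/√(706×386) = -491/√272516 ≈ -491/522.0307 ≈ -0.9406

r ≈ -0.9406


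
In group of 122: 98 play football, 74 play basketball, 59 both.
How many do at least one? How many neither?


|A∪B| = 98+74-59 = 113
Neither = 122-113 = 9

At least one: 113; Neither: 9


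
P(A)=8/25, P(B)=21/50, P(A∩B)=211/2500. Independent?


P(A)×P(B) = 84/625
P(A∩B) = 211/2500
Not equal → NOT independent

No, not independent


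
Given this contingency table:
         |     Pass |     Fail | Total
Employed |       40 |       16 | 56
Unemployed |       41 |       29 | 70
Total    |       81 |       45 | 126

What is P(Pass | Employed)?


P(Pass | Employed) = 40/(40+16) = 40/56 = 5/7

P(Pass|Employed) = 5/7 ≈ 71.43%


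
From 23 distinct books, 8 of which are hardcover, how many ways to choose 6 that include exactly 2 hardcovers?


Choose 2 of the 8 hardcovers and 4 of the other 15 books:
C(8,2)×C(15,4) = 28×1365 = 38220

38220


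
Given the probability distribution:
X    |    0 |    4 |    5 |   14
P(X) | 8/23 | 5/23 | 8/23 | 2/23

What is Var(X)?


E[X] = 88/23
E[X²] = 672/23
Var(X) = E[X²] - (E[X])² = 672/23 - 7744/529 = 7712/529

Var(X) = 7712/529 ≈ 14.5784


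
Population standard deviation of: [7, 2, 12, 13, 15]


Mean = 49/5
  (7-49/5)²=196/25
  (2-49/5)²=1521/25
  (12-49/5)²=121/25
  (13-49/5)²=256/25
  (15-49/5)²=676/25
Σ(x-μ)² = 554/5
σ² = (554/5)/5 = 554/25

σ = √(554/25) ≈ 4.7074


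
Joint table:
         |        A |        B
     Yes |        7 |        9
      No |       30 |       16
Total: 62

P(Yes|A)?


P(Yes|A) = 7/(7+30) = 7/37

P = 7/37 ≈ 18.92%


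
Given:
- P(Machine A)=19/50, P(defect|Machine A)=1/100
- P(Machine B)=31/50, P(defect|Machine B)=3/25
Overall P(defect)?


P(B) = Σ P(B|Aᵢ)×P(Aᵢ)
  1/100×19/50 = 19/5000
  3/25×31/50 = 93/1250
Sum = 391/5000

P(defect) = 391/5000 ≈ 7.82%


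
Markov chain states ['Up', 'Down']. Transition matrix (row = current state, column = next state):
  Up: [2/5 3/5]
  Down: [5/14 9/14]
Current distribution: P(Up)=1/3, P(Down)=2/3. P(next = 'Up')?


P(next=Up) = Σᵢ P(now=i)×P(i→Up)
= 1/3×2/5 + 2/3×5/14
= 2/15 + 5/21 = 13/35

P = 13/35 ≈ 0.3714


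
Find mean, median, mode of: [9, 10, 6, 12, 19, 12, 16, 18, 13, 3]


Sorted: [3, 6, 9, 10, 12, 12, 13, 16, 18, 19]
Mean = 118/10 = 59/5
Median = 12
Freq: {9: 1, 10: 1, 6: 1, 12: 2, 19: 1, 16: 1, 18: 1, 13: 1, 3: 1}
Mode: [12]

Mean=59/5, Median=12, Mode=12


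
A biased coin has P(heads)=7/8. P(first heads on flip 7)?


Geometric: P(X=7) = (1-p)^(k-1)×p = (1/8)^6×7/8 = 7/2097152

P(X=7) = 7/2097152 ≈ 0.00%


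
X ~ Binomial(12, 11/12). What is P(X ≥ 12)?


P(X ≥ 12) = Σ P(X=i) for i=12..12
P(X=12) = 3138428376721/8916100448256
Sum = 3138428376721/8916100448256

P(X ≥ 12) = 3138428376721/8916100448256 ≈ 35.20%


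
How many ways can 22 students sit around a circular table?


Circular arrangements of 22 distinct objects: fix one position to break rotational symmetry.
(n-1)! = 21! = 51090942171709440000

51090942171709440000


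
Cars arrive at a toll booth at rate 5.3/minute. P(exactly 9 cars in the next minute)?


Poisson(λ=5.3): P(X=9) = e^(-λ)×λ^k/k!
= e^(-5.3) × 5.3^9 / 9!
≈ 0.004991593907 × 3299763.5918 / 362880 ≈ 0.045390

P(X=9) ≈ 0.045390 ≈ 4.54%


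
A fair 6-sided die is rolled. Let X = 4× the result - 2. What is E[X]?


E[die] = (1+6)/2 = 7/2
E[X] = 4×7/2 - 2 = 12

E[X] = 12


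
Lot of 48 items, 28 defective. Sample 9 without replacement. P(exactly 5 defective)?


Hypergeometric: C(28,5)×C(20,4)/C(48,9)
= 98280×4845/1677106640 = 11904165/41927666

P(X=5) = 11904165/41927666 ≈ 28.39%


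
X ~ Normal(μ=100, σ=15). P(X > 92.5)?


z = (92.5-100)/15 = -0.5
P(X > 92.5) = 1 - P(Z ≤ -0.5) = 1 - 0.3085 = 0.6915

P(X > 92.5) ≈ 0.6915


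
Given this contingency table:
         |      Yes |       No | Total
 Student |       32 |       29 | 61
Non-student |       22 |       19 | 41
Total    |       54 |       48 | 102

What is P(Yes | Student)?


P(Yes | Student) = 32/(32+29) = 32/61

P(Yes|Student) = 32/61 ≈ 52.46%


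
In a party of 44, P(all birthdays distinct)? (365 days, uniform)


P(all different) = Π(365-i)/365 for i=0..43
= (365/365)×(364/365)×...×(322/365)
= 0.067115

P ≈ 0.0671 ≈ 6.71%


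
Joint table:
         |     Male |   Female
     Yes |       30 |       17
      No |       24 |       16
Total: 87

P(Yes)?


P(Yes) = (30+17)/87 = 47/87

P(Yes) = 47/87 ≈ 54.02%


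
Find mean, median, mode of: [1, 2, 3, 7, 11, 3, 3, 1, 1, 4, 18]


Sorted: [1, 1, 1, 2, 3, 3, 3, 4, 7, 11, 18]
Mean = 54/11
Median = 3
Freq: {1: 3, 2: 1, 3: 3, 7: 1, 11: 1, 4: 1, 18: 1}
Mode: [1, 3]

Mean=54/11, Median=3, Mode=[1, 3]


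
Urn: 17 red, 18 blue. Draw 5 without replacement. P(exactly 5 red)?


Hypergeometric: C(17,5)×C(18,0)/C(35,5)
= 6188×1/324632 = 13/682

P(X=5) = 13/682 ≈ 1.91%


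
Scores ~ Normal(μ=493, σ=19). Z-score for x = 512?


z = (x - μ)/σ = (512 - 493)/19 = 1.0

z = 1.0


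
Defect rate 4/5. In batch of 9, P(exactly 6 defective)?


Binomial: P(X=6) = C(9,6)×p^6×(1-p)^3
= 84 × 4096/15625 × 1/125 = 344064/1953125

P(X=6) = 344064/1953125 ≈ 17.62%


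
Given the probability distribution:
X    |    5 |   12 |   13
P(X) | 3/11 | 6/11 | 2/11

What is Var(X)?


E[X] = 113/11
E[X²] = 1277/11
Var(X) = E[X²] - (E[X])² = 1277/11 - 12769/121 = 1278/121

Var(X) = 1278/121 ≈ 10.5620


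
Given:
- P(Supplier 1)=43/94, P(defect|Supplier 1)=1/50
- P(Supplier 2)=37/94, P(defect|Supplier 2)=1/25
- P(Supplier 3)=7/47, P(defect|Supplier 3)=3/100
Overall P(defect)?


P(B) = Σ P(B|Aᵢ)×P(Aᵢ)
  1/50×43/94 = 43/4700
  1/25×37/94 = 37/2350
  3/100×7/47 = 21/4700
Sum = 69/2350

P(defect) = 69/2350 ≈ 2.94%


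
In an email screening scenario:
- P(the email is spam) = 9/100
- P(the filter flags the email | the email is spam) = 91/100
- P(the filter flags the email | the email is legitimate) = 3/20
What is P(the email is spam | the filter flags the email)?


Using Bayes' theorem:
P(A|B) = P(B|A)·P(A) / P(B)

P(the filter flags the email) = 91/100 × 9/100 + 3/20 × 91/100
= 819/10000 + 273/2000 = 273/1250

P(the email is spam|the filter flags the email) = (819/10000) / (273/1250) = 3/8

P(the email is spam|the filter flags the email) = 3/8 ≈ 37.50%


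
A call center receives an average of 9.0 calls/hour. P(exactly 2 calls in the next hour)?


Poisson(λ=9.0): P(X=2) = e^(-λ)×λ^k/k!
= e^(-9.0) × 9.0^2 / 2!
≈ 0.0001234098041 × 81 / 2 ≈ 0.004998

P(X=2) ≈ 0.004998 ≈ 0.50%


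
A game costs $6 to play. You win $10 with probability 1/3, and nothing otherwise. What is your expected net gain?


E[gain] = (10-6)×1/3 + (-6)×2/3
= 4/3 - 4 = -8/3

Expected net gain = $-8/3 ≈ $-2.67


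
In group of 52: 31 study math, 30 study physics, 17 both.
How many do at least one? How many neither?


|A∪B| = 31+30-17 = 44
Neither = 52-44 = 8

At least one: 44; Neither: 8


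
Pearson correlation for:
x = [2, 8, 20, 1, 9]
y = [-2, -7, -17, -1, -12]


n=5, Σx=40, Σy=-39, Σxy=-509, Σx²=550, Σy²=487
r = (5×(-509) - 40×(-39))/√((5×550 - 40²)(5×487 - (-39)²))
= -985/√(1150×914) = -985/√1051100 ≈ -985/1025.2317 ≈ -0.9608

r ≈ -0.9608


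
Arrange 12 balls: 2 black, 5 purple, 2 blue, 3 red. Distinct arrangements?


12!/(2!×5!×2!×3!) = 166320

166320


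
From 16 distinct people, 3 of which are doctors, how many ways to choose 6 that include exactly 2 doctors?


Choose 2 of the 3 doctors and 4 of the other 13 people:
C(3,2)×C(13,4) = 3×715 = 2145

2145


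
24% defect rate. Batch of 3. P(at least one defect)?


P(all good) = (19/25)^3 = 6859/15625
P(≥1 defect) = 8766/15625

P = 8766/15625 ≈ 56.10%


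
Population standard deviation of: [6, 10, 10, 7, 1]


Mean = 34/5
  (6-34/5)²=16/25
  (10-34/5)²=256/25
  (10-34/5)²=256/25
  (7-34/5)²=1/25
  (1-34/5)²=841/25
Σ(x-μ)² = 274/5
σ² = (274/5)/5 = 274/25

σ = √(274/25) ≈ 3.3106


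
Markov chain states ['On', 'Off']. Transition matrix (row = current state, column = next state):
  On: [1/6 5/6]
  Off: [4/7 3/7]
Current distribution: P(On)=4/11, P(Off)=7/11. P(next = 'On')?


P(next=On) = Σᵢ P(now=i)×P(i→On)
= 4/11×1/6 + 7/11×4/7
= 2/33 + 4/11 = 14/33

P = 14/33 ≈ 0.4242


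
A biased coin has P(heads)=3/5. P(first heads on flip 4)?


Geometric: P(X=4) = (1-p)^(k-1)×p = (2/5)^3×3/5 = 24/625

P(X=4) = 24/625 ≈ 3.84%


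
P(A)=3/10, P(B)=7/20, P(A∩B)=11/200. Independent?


P(A)×P(B) = 21/200
P(A∩B) = 11/200
Not equal → NOT independent

No, not independent


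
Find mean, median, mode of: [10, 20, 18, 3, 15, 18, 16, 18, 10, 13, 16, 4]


Sorted: [3, 4, 10, 10, 13, 15, 16, 16, 18, 18, 18, 20]
Mean = 161/12
Median = 31/2
Freq: {10: 2, 20: 1, 18: 3, 3: 1, 15: 1, 16: 2, 13: 1, 4: 1}
Mode: [18]

Mean=161/12, Median=31/2, Mode=18


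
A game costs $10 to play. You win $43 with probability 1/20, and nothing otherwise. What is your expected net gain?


E[gain] = (43-10)×1/20 + (-10)×19/20
= 33/20 - 19/2 = -157/20

Expected net gain = $-157/20 ≈ $-7.85


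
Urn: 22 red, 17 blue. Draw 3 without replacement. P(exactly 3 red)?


Hypergeometric: C(22,3)×C(17,0)/C(39,3)
= 1540×1/9139 = 1540/9139

P(X=3) = 1540/9139 ≈ 16.85%


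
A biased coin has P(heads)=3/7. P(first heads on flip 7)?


Geometric: P(X=7) = (1-p)^(k-1)×p = (4/7)^6×3/7 = 12288/823543

P(X=7) = 12288/823543 ≈ 1.49%


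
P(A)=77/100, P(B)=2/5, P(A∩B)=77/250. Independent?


P(A)×P(B) = 77/250
P(A∩B) = 77/250
Equal ✓ → Independent

Yes, independent


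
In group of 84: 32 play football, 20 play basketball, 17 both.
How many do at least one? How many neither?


|A∪B| = 32+20-17 = 35
Neither = 84-35 = 49

At least one: 35; Neither: 49


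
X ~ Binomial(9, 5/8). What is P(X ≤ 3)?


P(X ≤ 3) = Σ P(X=i) for i=0..3
P(X=0) = 19683/134217728
P(X=1) = 295245/134217728
P(X=2) = 492075/33554432
P(X=3) = 1913625/33554432
Sum = 155277/2097152

P(X ≤ 3) = 155277/2097152 ≈ 7.40%


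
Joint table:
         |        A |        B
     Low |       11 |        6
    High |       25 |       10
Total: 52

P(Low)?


P(Low) = (11+6)/52 = 17/52

P(Low) = 17/52 ≈ 32.69%


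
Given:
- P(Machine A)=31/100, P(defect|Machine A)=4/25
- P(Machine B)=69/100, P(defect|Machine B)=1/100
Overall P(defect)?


P(B) = Σ P(B|Aᵢ)×P(Aᵢ)
  4/25×31/100 = 31/625
  1/100×69/100 = 69/10000
Sum = 113/2000

P(defect) = 113/2000 ≈ 5.65%


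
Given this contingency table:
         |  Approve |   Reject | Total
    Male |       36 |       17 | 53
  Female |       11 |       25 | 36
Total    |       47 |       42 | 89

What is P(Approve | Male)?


P(Approve | Male) = 36/(36+17) = 36/53

P(Approve|Male) = 36/53 ≈ 67.92%


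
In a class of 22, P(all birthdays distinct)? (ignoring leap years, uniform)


P(all different) = Π(365-i)/365 for i=0..21
= (365/365)×(364/365)×...×(344/365)
= 0.524305

P ≈ 0.5243 ≈ 52.43%


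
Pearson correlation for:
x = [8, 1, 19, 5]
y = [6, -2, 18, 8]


n=4, Σx=33, Σy=30, Σxy=428, Σx²=451, Σy²=428
r = (4×428 - 33×30)/√((4×451 - 33²)(4×428 - 30²))
= 722/√(715×812) = 722/√580580 ≈ 722/761.9580 ≈ 0.9476

r ≈ 0.9476


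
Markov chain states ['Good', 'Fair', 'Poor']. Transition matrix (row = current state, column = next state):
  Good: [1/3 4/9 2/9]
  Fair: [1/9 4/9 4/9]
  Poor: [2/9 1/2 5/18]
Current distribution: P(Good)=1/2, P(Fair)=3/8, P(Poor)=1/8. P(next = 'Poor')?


P(next=Poor) = Σᵢ P(now=i)×P(i→Poor)
= 1/2×2/9 + 3/8×4/9 + 1/8×5/18
= 1/9 + 1/6 + 5/144 = 5/16

P = 5/16 ≈ 0.3125


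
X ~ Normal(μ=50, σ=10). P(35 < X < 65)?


z₁=(35-50)/10=-1.5, z₂=(65-50)/10=1.5
P = Φ(1.5) - Φ(-1.5) = 0.933193 - 0.066807 = 0.866386 ≈ 0.8664

P(35 < X < 65) ≈ 0.8664


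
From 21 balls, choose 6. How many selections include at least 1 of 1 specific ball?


Complement: C(21,6) - C(20,6) = 54264 - 38760 = 15504

15504


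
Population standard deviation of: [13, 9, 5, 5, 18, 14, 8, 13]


Mean = 85/8
  (13-85/8)²=361/64
  (9-85/8)²=169/64
  (5-85/8)²=2025/64
  (5-85/8)²=2025/64
  (18-85/8)²=3481/64
  (14-85/8)²=729/64
  (8-85/8)²=441/64
  (13-85/8)²=361/64
Σ(x-μ)² = 1199/8
σ² = (1199/8)/8 = 1199/64

σ = √(1199/64) ≈ 4.3283


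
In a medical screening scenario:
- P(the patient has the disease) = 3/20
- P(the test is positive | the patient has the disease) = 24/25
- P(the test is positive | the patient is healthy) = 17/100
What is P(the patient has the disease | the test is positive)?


Using Bayes' theorem:
P(A|B) = P(B|A)·P(A) / P(B)

P(the test is positive) = 24/25 × 3/20 + 17/100 × 17/20
= 18/125 + 289/2000 = 577/2000

P(the patient has the disease|the test is positive) = (18/125) / (577/2000) = 288/577

P(the patient has the disease|the test is positive) = 288/577 ≈ 49.91%


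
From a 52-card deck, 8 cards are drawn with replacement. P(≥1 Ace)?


P(not a Ace) = 48/52 = 12/13
P(none in 8 draws) = (12/13)^8 = 429981696/815730721
P(≥1 Ace) = 1 - 429981696/815730721 = 385749025/815730721

P = 385749025/815730721 ≈ 47.29%


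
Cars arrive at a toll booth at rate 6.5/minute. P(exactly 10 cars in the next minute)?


Poisson(λ=6.5): P(X=10) = e^(-λ)×λ^k/k!
= e^(-6.5) × 6.5^10 / 10!
≈ 0.001503439193 × 134627433.446 / 3628800 ≈ 0.055777

P(X=10) ≈ 0.055777 ≈ 5.58%


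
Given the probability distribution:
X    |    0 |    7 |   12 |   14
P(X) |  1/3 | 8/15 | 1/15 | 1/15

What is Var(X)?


E[X] = 82/15
E[X²] = 244/5
Var(X) = E[X²] - (E[X])² = 244/5 - 6724/225 = 4256/225

Var(X) = 4256/225 ≈ 18.9156


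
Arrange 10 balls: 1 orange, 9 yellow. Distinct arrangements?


10!/(1!×9!) = 10

10


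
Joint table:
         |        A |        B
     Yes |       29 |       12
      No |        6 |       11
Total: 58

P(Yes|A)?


P(Yes|A) = 29/(29+6) = 29/35

P = 29/35 ≈ 82.86%


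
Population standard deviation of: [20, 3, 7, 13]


Mean = 43/4
  (20-43/4)²=1369/16
  (3-43/4)²=961/16
  (7-43/4)²=225/16
  (13-43/4)²=81/16
Σ(x-μ)² = 659/4
σ² = (659/4)/4 = 659/16

σ = √(659/16) ≈ 6.4177


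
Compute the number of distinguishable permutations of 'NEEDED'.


Letters: 6, freq: {'N': 1, 'E': 3, 'D': 2}
6!/(1!×3!×2!) = 720/12 = 60

60


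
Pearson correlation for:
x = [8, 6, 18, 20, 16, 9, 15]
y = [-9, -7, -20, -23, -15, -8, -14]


n=7, Σx=92, Σy=-96, Σxy=-1456, Σx²=1386, Σy²=1544
r = (7×(-1456) - 92×(-96))/√((7×1386 - 92²)(7×1544 - (-96)²))
= -1360/√(1238×1592) = -1360/√1970896 ≈ -1360/1403.8860 ≈ -0.9687

r ≈ -0.9687


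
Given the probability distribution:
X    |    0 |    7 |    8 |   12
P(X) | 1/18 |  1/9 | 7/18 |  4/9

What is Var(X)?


E[X] = 83/9
E[X²] = 283/3
Var(X) = E[X²] - (E[X])² = 283/3 - 6889/81 = 752/81

Var(X) = 752/81 ≈ 9.2840


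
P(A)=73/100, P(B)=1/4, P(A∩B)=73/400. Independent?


P(A)×P(B) = 73/400
P(A∩B) = 73/400
Equal ✓ → Independent

Yes, independent


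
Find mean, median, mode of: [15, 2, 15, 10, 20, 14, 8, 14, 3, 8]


Sorted: [2, 3, 8, 8, 10, 14, 14, 15, 15, 20]
Mean = 109/10
Median = 12
Freq: {15: 2, 2: 1, 10: 1, 20: 1, 14: 2, 8: 2, 3: 1}
Mode: [8, 14, 15]

Mean=109/10, Median=12, Mode=[8, 14, 15]


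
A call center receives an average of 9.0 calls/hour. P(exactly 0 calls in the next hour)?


Poisson(λ=9.0): P(X=0) = e^(-λ)×λ^k/k!
= e^(-9.0) × 9.0^0 / 0!
≈ 0.0001234098041 × 1 / 1 ≈ 0.000123

P(X=0) ≈ 0.000123 ≈ 0.01%


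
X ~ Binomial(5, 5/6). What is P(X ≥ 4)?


P(X ≥ 4) = Σ P(X=i) for i=4..5
P(X=4) = 3125/7776
P(X=5) = 3125/7776
Sum = 3125/3888

P(X ≥ 4) = 3125/3888 ≈ 80.38%


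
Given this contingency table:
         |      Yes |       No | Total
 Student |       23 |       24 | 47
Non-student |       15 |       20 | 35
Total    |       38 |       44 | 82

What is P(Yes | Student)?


P(Yes | Student) = 23/(23+24) = 23/47

P(Yes|Student) = 23/47 ≈ 48.94%


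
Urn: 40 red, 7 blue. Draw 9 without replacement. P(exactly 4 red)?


Hypergeometric: C(40,4)×C(7,5)/C(47,9)
= 91390×21/1362649145 = 29526/20963833

P(X=4) = 29526/20963833 ≈ 0.14%


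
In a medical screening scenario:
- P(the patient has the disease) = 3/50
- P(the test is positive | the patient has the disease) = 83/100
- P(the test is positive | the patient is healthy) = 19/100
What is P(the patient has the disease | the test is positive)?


Using Bayes' theorem:
P(A|B) = P(B|A)·P(A) / P(B)

P(the test is positive) = 83/100 × 3/50 + 19/100 × 47/50
= 249/5000 + 893/5000 = 571/2500

P(the patient has the disease|the test is positive) = (249/5000) / (571/2500) = 249/1142

P(the patient has the disease|the test is positive) = 249/1142 ≈ 21.80%


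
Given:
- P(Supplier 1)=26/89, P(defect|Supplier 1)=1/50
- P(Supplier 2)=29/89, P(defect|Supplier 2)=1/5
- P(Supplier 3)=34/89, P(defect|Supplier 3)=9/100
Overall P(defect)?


P(B) = Σ P(B|Aᵢ)×P(Aᵢ)
  1/50×26/89 = 13/2225
  1/5×29/89 = 29/445
  9/100×34/89 = 153/4450
Sum = 469/4450

P(defect) = 469/4450 ≈ 10.54%


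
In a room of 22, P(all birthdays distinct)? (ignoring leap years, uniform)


P(all different) = Π(365-i)/365 for i=0..21
= (365/365)×(364/365)×...×(344/365)
= 0.524305

P ≈ 0.5243 ≈ 52.43%


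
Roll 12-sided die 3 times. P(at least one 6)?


P(no 6)^3 = (11/12)^3 = 1331/1728
P(≥1) = 1 - 1331/1728 = 397/1728

P = 397/1728 ≈ 22.97%


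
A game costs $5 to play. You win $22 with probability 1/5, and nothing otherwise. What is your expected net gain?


E[gain] = (22-5)×1/5 + (-5)×4/5
= 17/5 - 4 = -3/5

Expected net gain = $-3/5 ≈ $-0.60


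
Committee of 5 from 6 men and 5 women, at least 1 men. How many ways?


Count by #men:
  1M,4W: C(6,1)×C(5,4)=30
  2M,3W: C(6,2)×C(5,3)=150
  3M,2W: C(6,3)×C(5,2)=200
  4M,1W: C(6,4)×C(5,1)=75
  5M,0W: C(6,5)×C(5,0)=6
Total = 461

461


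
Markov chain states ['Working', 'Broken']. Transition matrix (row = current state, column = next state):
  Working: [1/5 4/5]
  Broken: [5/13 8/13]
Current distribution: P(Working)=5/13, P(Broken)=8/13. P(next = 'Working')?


P(next=Working) = Σᵢ P(now=i)×P(i→Working)
= 5/13×1/5 + 8/13×5/13
= 1/13 + 40/169 = 53/169

P = 53/169 ≈ 0.3136


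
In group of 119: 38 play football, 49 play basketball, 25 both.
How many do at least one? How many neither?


|A∪B| = 38+49-25 = 62
Neither = 119-62 = 57

At least one: 62; Neither: 57


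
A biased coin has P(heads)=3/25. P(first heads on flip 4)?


Geometric: P(X=4) = (1-p)^(k-1)×p = (22/25)^3×3/25 = 31944/390625

P(X=4) = 31944/390625 ≈ 8.18%


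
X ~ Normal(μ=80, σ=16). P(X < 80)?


z = (80-80)/16 = 0.0
P(Z < 0.0) = 0.5000

P(X < 80) ≈ 0.5000


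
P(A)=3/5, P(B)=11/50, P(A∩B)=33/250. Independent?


P(A)×P(B) = 33/250
P(A∩B) = 33/250
Equal ✓ → Independent

Yes, independent


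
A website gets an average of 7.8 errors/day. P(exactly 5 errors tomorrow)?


Poisson(λ=7.8): P(X=5) = e^(-λ)×λ^k/k!
= e^(-7.8) × 7.8^5 / 5!
≈ 0.000409734979 × 28871.74368 / 120 ≈ 0.098581

P(X=5) ≈ 0.098581 ≈ 9.86%


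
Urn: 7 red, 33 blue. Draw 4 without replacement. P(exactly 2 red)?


Hypergeometric: C(7,2)×C(33,2)/C(40,4)
= 21×528/91390 = 5544/45695

P(X=2) = 5544/45695 ≈ 12.13%


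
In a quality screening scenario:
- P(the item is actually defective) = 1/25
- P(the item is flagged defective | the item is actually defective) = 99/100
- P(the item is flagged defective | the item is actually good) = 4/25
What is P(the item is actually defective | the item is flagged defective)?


Using Bayes' theorem:
P(A|B) = P(B|A)·P(A) / P(B)

P(the item is flagged defective) = 99/100 × 1/25 + 4/25 × 24/25
= 99/2500 + 96/625 = 483/2500

P(the item is actually defective|the item is flagged defective) = (99/2500) / (483/2500) = 33/161

P(the item is actually defective|the item is flagged defective) = 33/161 ≈ 20.50%


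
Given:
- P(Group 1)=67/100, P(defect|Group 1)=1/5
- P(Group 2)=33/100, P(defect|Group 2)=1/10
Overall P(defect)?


P(B) = Σ P(B|Aᵢ)×P(Aᵢ)
  1/5×67/100 = 67/500
  1/10×33/100 = 33/1000
Sum = 167/1000

P(defect) = 167/1000 ≈ 16.70%


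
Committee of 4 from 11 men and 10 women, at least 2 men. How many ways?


Count by #men:
  2M,2W: C(11,2)×C(10,2)=2475
  3M,1W: C(11,3)×C(10,1)=1650
  4M,0W: C(11,4)×C(10,0)=330
Total = 4455

4455


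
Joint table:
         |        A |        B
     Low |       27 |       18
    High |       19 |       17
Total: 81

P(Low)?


P(Low) = (27+18)/81 = 45/81 = 5/9

P(Low) = 5/9 ≈ 55.56%


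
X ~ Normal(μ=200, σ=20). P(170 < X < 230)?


z₁=(170-200)/20=-1.5, z₂=(230-200)/20=1.5
P = Φ(1.5) - Φ(-1.5) = 0.933193 - 0.066807 = 0.866386 ≈ 0.8664

P(170 < X < 230) ≈ 0.8664


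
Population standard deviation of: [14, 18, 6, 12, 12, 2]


Mean = 64/6 = 32/3
  (14-32/3)²=100/9
  (18-32/3)²=484/9
  (6-32/3)²=196/9
  (12-32/3)²=16/9
  (12-32/3)²=16/9
  (2-32/3)²=676/9
Σ(x-μ)² = 496/3
σ² = (496/3)/6 = 248/9

σ = √(248/9) ≈ 5.2493


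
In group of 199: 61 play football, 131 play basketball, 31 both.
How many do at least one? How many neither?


|A∪B| = 61+131-31 = 161
Neither = 199-161 = 38

At least one: 161; Neither: 38


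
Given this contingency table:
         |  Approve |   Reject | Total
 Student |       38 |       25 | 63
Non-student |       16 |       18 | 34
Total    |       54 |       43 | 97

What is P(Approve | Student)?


P(Approve | Student) = 38/(38+25) = 38/63

P(Approve|Student) = 38/63 ≈ 60.32%


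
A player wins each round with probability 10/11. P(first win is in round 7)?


Geometric: P(X=7) = (1-p)^(k-1)×p = (1/11)^6×10/11 = 10/19487171

P(X=7) = 10/19487171 ≈ 0.00%


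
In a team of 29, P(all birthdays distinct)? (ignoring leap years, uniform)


P(all different) = Π(365-i)/365 for i=0..28
= (365/365)×(364/365)×...×(337/365)
= 0.319031

P ≈ 0.3190 ≈ 31.90%


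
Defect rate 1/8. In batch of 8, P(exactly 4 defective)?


Binomial: P(X=4) = C(8,4)×p^4×(1-p)^4
= 70 × 1/4096 × 2401/4096 = 84035/8388608

P(X=4) = 84035/8388608 ≈ 1.00%


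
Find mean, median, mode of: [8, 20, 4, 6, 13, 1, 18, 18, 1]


Sorted: [1, 1, 4, 6, 8, 13, 18, 18, 20]
Mean = 89/9
Median = 8
Freq: {8: 1, 20: 1, 4: 1, 6: 1, 13: 1, 1: 2, 18: 2}
Mode: [1, 18]

Mean=89/9, Median=8, Mode=[1, 18]


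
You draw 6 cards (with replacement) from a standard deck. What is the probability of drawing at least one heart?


P(not a heart) = 39/52 = 3/4
P(none in 6 draws) = (3/4)^6 = 729/4096
P(≥1 heart) = 1 - 729/4096 = 3367/4096

P = 3367/4096 ≈ 82.20%


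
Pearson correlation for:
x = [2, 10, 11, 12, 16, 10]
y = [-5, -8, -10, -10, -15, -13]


n=6, Σx=61, Σy=-61, Σxy=-690, Σx²=725, Σy²=683
r = (6×(-690) - 61×(-61))/√((6×725 - 61²)(6×683 - (-61)²))
= -419/√(629×377) = -419/√237133 ≈ -419/486.9630 ≈ -0.8604

r ≈ -0.8604


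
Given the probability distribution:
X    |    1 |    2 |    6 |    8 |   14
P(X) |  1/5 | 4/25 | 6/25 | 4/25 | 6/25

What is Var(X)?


E[X] = 33/5
E[X²] = 1669/25
Var(X) = E[X²] - (E[X])² = 1669/25 - 1089/25 = 116/5

Var(X) = 116/5 ≈ 23.2000
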